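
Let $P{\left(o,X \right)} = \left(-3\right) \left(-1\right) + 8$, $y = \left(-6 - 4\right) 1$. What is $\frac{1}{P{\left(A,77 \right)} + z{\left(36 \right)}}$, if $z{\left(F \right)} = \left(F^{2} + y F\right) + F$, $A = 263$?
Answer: $\frac{1}{983} \approx 0.0010173$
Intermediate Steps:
$y = -10$ ($y = \left(-10\right) 1 = -10$)
$z{\left(F \right)} = F^{2} - 9 F$ ($z{\left(F \right)} = \left(F^{2} - 10 F\right) + F = F^{2} - 9 F$)
$P{\left(o,X \right)} = 11$ ($P{\left(o,X \right)} = 3 + 8 = 11$)
$\frac{1}{P{\left(A,77 \right)} + z{\left(36 \right)}} = \frac{1}{11 + 36 \left(-9 + 36\right)} = \frac{1}{11 + 36 \cdot 27} = \frac{1}{11 + 972} = \frac{1}{983}$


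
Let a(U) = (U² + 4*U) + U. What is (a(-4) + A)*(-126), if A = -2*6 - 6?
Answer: 2772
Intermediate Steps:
A = -18 (A = -12 - 6 = -18)
a(U) = U² + 5*U
(a(-4) + A)*(-126) = (-4*(5 - 4) - 18)*(-126) = (-4*1 - 18)*(-126) = (-4 - 18)*(-126) = -22*(-126) = 2772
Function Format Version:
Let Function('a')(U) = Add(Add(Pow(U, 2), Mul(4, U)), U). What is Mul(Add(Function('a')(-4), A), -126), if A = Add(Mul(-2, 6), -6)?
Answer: 2772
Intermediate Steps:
A = -18 (A = Add(-12, -6) = -18)
Function('a')(U) = Add(Pow(U, 2), Mul(5, U))
Mul(Add(Function('a')(-4), A), -126) = Mul(Add(Mul(-4, Add(5, -4)), -18), -126) = Mul(Add(Mul(-4, 1), -18), -126) = Mul(Add(-4, -18), -126) = Mul(-22, -126) = 2772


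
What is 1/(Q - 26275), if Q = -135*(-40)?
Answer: -1/20875 ≈ -4.7904e-5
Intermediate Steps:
Q = 5400
1/(Q - 26275) = 1/(5400 - 26275) = 1/(-20875) = -1/20875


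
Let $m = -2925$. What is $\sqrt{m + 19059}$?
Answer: $\sqrt{16134} \approx 127.02$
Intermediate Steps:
$\sqrt{m + 19059} = \sqrt{-2925 + 19059} = \sqrt{16134}$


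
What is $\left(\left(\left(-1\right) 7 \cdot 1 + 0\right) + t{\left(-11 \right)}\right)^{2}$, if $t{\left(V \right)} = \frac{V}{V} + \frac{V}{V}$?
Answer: $25$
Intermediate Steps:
$t{\left(V \right)} = 2$ ($t{\left(V \right)} = 1 + 1 = 2$)
$\left(\left(\left(-1\right) 7 \cdot 1 + 0\right) + t{\left(-11 \right)}\right)^{2} = \left(\left(\left(-1\right) 7 \cdot 1 + 0\right) + 2\right)^{2} = \left(\left(\left(-7\right) 1 + 0\right) + 2\right)^{2} = \left(\left(-7 + 0\right) + 2\right)^{2} = \left(-7 + 2\right)^{2} = \left(-5\right)^{2} = 25$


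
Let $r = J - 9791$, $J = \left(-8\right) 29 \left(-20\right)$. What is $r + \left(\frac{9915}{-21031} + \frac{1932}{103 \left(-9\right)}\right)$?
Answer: $- \frac{33490788128}{6498579} \approx -5153.6$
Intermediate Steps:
$J = 4640$ ($J = \left(-232\right) \left(-20\right) = 4640$)
$r = -5151$ ($r = 4640 - 9791 = -5151$)
$r + \left(\frac{9915}{-21031} + \frac{1932}{103 \left(-9\right)}\right) = -5151 + \left(\frac{9915}{-21031} + \frac{1932}{103 \left(-9\right)}\right) = -5151 + \left(9915 \left(- \frac{1}{21031}\right) + \frac{1932}{-927}\right) = -5151 + \left(- \frac{9915}{21031} + 1932 \left(- \frac{1}{927}\right)\right) = -5151 - \frac{16607699}{6498579} = - \frac{33490788128}{6498579}$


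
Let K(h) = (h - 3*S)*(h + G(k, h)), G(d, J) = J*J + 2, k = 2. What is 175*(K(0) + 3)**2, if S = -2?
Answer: 39375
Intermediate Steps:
G(d, J) = 2 + J**2 (G(d, J) = J**2 + 2 = 2 + J**2)
K(h) = (6 + h)*(2 + h + h**2) (K(h) = (h - 3*(-2))*(h + (2 + h**2)) = (h + 6)*(2 + h + h**2) = (6 + h)*(2 + h + h**2))
175*(K(0) + 3)**2 = 175*((12 + 0**3 + 7*0**2 + 8*0) + 3)**2 = 175*((12 + 0 + 7*0 + 0) + 3)**2 = 175*((12 + 0 + 0 + 0) + 3)**2 = 175*(12 + 3)**2 = 175*15**2 = 175*225 = 39375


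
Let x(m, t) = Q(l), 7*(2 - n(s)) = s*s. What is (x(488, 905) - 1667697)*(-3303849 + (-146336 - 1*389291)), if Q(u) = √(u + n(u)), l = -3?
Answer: 6403082606772 - 15357904*I*√7/7 ≈ 6.4031e+12 - 5.8047e+6*I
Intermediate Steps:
n(s) = 2 - s²/7 (n(s) = 2 - s*s/7 = 2 - s²/7)
Q(u) = √(2 + u - u²/7) (Q(u) = √(u + (2 - u²/7)) = √(2 + u - u²/7))
x(m, t) = 4*I*√7/7 (x(m, t) = √(98 - 7*(-3)² + 49*(-3))/7 = √(98 - 7*9 - 147)/7 = √(98 - 63 - 147)/7 = √(-112)/7 = (4*I*√7)/7 = 4*I*√7/7)
(x(488, 905) - 1667697)*(-3303849 + (-146336 - 1*389291)) = (4*I*√7/7 - 1667697)*(-3303849 + (-146336 - 1*389291)) = (-1667697 + 4*I*√7/7)*(-3303849 + (-146336 - 389291)) = (-1667697 + 4*I*√7/7)*(-3303849 - 535627) = (-1667697 + 4*I*√7/7)*(-3839476) = 6403082606772 - 15357904*I*√7/7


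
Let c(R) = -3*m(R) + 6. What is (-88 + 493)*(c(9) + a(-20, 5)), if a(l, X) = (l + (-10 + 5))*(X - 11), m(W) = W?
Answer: 52245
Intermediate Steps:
c(R) = 6 - 3*R (c(R) = -3*R + 6 = 6 - 3*R)
a(l, X) = (-11 + X)*(-5 + l) (a(l, X) = (l - 5)*(-11 + X) = (-5 + l)*(-11 + X) = (-11 + X)*(-5 + l))
(-88 + 493)*(c(9) + a(-20, 5)) = (-88 + 493)*((6 - 3*9) + (55 - 11*(-20) - 5*5 + 5*(-20))) = 405*((6 - 27) + (55 + 220 - 25 - 100)) = 405*(-21 + 150) = 405*129 = 52245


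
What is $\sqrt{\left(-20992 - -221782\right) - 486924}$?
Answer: $i \sqrt{286134} \approx 534.92 i$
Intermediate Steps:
$\sqrt{\left(-20992 - -221782\right) - 486924} = \sqrt{\left(-20992 + 221782\right) - 486924} = \sqrt{200790 - 486924} = \sqrt{-286134} = i \sqrt{286134}$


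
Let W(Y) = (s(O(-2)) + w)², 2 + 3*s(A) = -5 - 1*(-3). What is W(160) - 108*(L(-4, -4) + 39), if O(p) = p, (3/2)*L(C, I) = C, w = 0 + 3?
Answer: -35291/9 ≈ -3921.2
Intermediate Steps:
w = 3
L(C, I) = 2*C/3
s(A) = -4/3 (s(A) = -⅔ + (-5 - 1*(-3))/3 = -⅔ + (-5 + 3)/3 = -⅔ + (⅓)*(-2) = -⅔ - ⅔ = -4/3)
W(Y) = 25/9 (W(Y) = (-4/3 + 3)² = (5/3)² = 25/9)
W(160) - 108*(L(-4, -4) + 39) = 25/9 - 108*((⅔)*(-4) + 39) = 25/9 - 108*(-8/3 + 39) = 25/9 - 108*109/3 = 25/9 - 1*3924 = 25/9 - 3924 = -35291/9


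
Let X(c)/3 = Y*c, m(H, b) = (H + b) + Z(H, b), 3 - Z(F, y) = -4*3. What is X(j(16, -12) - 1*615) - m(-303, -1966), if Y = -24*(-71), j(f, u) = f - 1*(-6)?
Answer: -3029162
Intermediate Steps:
j(f, u) = 6 + f (j(f, u) = f + 6 = 6 + f)
Y = 1704
Z(F, y) = 15 (Z(F, y) = 3 - (-4)*3 = 3 - 1*(-12) = 3 + 12 = 15)
m(H, b) = 15 + H + b (m(H, b) = (H + b) + 15 = 15 + H + b)
X(c) = 5112*c (X(c) = 3*(1704*c) = 5112*c)
X(j(16, -12) - 1*615) - m(-303, -1966) = 5112*((6 + 16) - 1*615) - (15 - 303 - 1966) = 5112*(22 - 615) - 1*(-2254) = 5112*(-593) + 2254 = -3031416 + 2254 = -3029162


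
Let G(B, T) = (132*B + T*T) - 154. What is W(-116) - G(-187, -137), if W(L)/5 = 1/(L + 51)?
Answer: 78896/13 ≈ 6068.9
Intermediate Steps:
G(B, T) = -154 + T² + 132*B (G(B, T) = (132*B + T²) - 154 = (T² + 132*B) - 154 = -154 + T² + 132*B)
W(L) = 5/(51 + L) (W(L) = 5/(L + 51) = 5/(51 + L))
W(-116) - G(-187, -137) = 5/(51 - 116) - (-154 + (-137)² + 132*(-187)) = 5/(-65) - (-154 + 18769 - 24684) = 5*(-1/65) - 1*(-6069) = -1/13 + 6069 = 78896/13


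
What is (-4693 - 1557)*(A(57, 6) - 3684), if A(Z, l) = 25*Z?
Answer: 14118750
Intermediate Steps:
(-4693 - 1557)*(A(57, 6) - 3684) = (-4693 - 1557)*(25*57 - 3684) = -6250*(1425 - 3684) = -6250*(-2259) = 14118750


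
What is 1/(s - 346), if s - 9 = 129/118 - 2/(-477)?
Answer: -56286/18906613 ≈ -0.0029771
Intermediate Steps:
s = 568343/56286 (s = 9 + (129/118 - 2/(-477)) = 9 + (129*(1/118) - 2*(-1/477)) = 9 + (129/118 + 2/477) = 9 + 61769/56286 = 568343/56286 ≈ 10.097)
1/(s - 346) = 1/(568343/56286 - 346) = 1/(-18906613/56286) = -56286/18906613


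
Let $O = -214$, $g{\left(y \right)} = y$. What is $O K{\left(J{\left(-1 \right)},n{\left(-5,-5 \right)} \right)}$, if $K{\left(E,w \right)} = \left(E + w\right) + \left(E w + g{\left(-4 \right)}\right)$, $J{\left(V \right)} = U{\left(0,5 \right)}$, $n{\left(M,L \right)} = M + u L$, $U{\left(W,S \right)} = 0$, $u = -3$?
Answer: $-1284$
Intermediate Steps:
$n{\left(M,L \right)} = M - 3 L$
$J{\left(V \right)} = 0$
$K{\left(E,w \right)} = -4 + E + w + E w$ ($K{\left(E,w \right)} = \left(E + w\right) + \left(E w - 4\right) = \left(E + w\right) + \left(-4 + E w\right) = -4 + E + w + E w$)
$O K{\left(J{\left(-1 \right)},n{\left(-5,-5 \right)} \right)} = - 214 \left(-4 + 0 - -10 + 0 \left(-5 - -15\right)\right) = - 214 \left(-4 + 0 + \left(-5 + 15\right) + 0 \left(-5 + 15\right)\right) = - 214 \left(-4 + 0 + 10 + 0 \cdot 10\right) = - 214 \left(-4 + 0 + 10 + 0\right) = \left(-214\right) 6 = -1284$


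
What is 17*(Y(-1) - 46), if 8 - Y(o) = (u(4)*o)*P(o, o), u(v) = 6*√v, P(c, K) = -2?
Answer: -1054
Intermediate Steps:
Y(o) = 8 + 24*o (Y(o) = 8 - (6*√4)*o*(-2) = 8 - (6*2)*o*(-2) = 8 - 12*o*(-2) = 8 - (-24)*o = 8 + 24*o)
17*(Y(-1) - 46) = 17*((8 + 24*(-1)) - 46) = 17*((8 - 24) - 46) = 17*(-16 - 46) = 17*(-62) = -1054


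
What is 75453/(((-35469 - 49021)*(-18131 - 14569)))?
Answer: 3593/131563000 ≈ 2.7310e-5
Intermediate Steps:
75453/(((-35469 - 49021)*(-18131 - 14569))) = 75453/((-84490*(-32700))) = 75453/2762823000 = 75453*(1/2762823000) = 3593/131563000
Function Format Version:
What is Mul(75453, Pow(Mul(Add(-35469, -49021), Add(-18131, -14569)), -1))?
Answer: Rational(3593, 131563000) ≈ 2.7310e-5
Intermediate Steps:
Mul(75453, Pow(Mul(Add(-35469, -49021), Add(-18131, -14569)), -1)) = Mul(75453, Pow(Mul(-84490, -32700), -1)) = Mul(75453, Pow(2762823000, -1)) = Mul(75453, Rational(1, 2762823000)) = Rational(3593, 131563000)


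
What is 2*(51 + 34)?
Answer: 170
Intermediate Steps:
2*(51 + 34) = 2*85 = 170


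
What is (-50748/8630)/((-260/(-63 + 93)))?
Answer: 38061/56095 ≈ 0.67851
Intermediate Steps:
(-50748/8630)/((-260/(-63 + 93))) = (-50748*1/8630)/((-260/30)) = -25374/(4315*((1/30)*(-260))) = -25374/(4315*(-26/3)) = -25374/4315*(-3/26) = 38061/56095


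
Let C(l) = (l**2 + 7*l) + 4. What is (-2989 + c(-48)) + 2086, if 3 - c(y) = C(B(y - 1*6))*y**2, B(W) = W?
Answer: -5857668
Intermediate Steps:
C(l) = 4 + l**2 + 7*l
c(y) = 3 - y**2*(-38 + (-6 + y)**2 + 7*y) (c(y) = 3 - (4 + (y - 1*6)**2 + 7*(y - 1*6))*y**2 = 3 - (4 + (y - 6)**2 + 7*(y - 6))*y**2 = 3 - (4 + (-6 + y)**2 + 7*(-6 + y))*y**2 = 3 - (4 + (-6 + y)**2 + (-42 + 7*y))*y**2 = 3 - (-38 + (-6 + y)**2 + 7*y)*y**2 = 3 - y**2*(-38 + (-6 + y)**2 + 7*y))
(-2989 + c(-48)) + 2086 = (-2989 + (3 + (-48)**2*(38 - (-6 - 48)**2 - 7*(-48)))) + 2086 = (-2989 + (3 + 2304*(38 - 1*(-54)**2 + 336))) + 2086 = (-2989 + (3 + 2304*(38 - 1*2916 + 336))) + 2086 = (-2989 + (3 + 2304*(38 - 2916 + 336))) + 2086 = (-2989 + (3 + 2304*(-2542))) + 2086 = (-2989 + (3 - 5856768)) + 2086 = (-2989 - 5856765) + 2086 = -5859754 + 2086 = -5857668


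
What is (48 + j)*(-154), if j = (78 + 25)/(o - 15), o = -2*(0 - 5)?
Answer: -21098/5 ≈ -4219.6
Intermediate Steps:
o = 10 (o = -2*(-5) = 10)
j = -103/5 (j = (78 + 25)/(10 - 15) = 103/(-5) = 103*(-⅕) = -103/5 ≈ -20.600)
(48 + j)*(-154) = (48 - 103/5)*(-154) = (137/5)*(-154) = -21098/5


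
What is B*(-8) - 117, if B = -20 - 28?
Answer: 267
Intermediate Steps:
B = -48
B*(-8) - 117 = -48*(-8) - 117 = 384 - 117 = 267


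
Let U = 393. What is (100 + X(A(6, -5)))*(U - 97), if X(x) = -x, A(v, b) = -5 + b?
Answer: 32560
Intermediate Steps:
(100 + X(A(6, -5)))*(U - 97) = (100 - (-5 - 5))*(393 - 97) = (100 - 1*(-10))*296 = (100 + 10)*296 = 110*296 = 32560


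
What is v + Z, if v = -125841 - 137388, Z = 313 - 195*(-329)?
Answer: -198761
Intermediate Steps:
Z = 64468 (Z = 313 + 64155 = 64468)
v = -263229
v + Z = -263229 + 64468 = -198761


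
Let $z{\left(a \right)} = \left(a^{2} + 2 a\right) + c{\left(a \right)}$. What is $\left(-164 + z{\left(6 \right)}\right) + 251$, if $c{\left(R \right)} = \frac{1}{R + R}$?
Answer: $\frac{1621}{12} \approx 135.08$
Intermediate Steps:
$c{\left(R \right)} = \frac{1}{2 R}$
$z{\left(a \right)} = a^{2} + \frac{1}{2 a} + 2 a$ ($z{\left(a \right)} = \left(a^{2} + 2 a\right) + \frac{1}{2 a} = a^{2} + \frac{1}{2 a} + 2 a$)
$\left(-164 + z{\left(6 \right)}\right) + 251 = \left(-164 + \left(6^{2} + \frac{1}{2 \cdot 6} + 2 \cdot 6\right)\right) + 251 = \left(-164 + \left(36 + \frac{1}{2} \cdot \frac{1}{6} + 12\right)\right) + 251 = \left(-164 + \left(36 + \frac{1}{12} + 12\right)\right) + 251 = \left(-164 + \frac{577}{12}\right) + 251 = - \frac{1391}{12} + 251 = \frac{1621}{12}$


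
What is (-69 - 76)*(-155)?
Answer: 22475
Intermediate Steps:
(-69 - 76)*(-155) = -145*(-155) = 22475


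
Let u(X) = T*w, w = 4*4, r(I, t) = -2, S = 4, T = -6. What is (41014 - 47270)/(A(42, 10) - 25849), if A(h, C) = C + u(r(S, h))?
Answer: 6256/25935 ≈ 0.24122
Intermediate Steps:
w = 16
u(X) = -96 (u(X) = -6*16 = -96)
A(h, C) = -96 + C (A(h, C) = C - 96 = -96 + C)
(41014 - 47270)/(A(42, 10) - 25849) = (41014 - 47270)/((-96 + 10) - 25849) = -6256/(-86 - 25849) = -6256/(-25935) = -6256*(-1/25935) = 6256/25935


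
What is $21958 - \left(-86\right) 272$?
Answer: $45350$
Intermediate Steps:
$21958 - \left(-86\right) 272 = 21958 - -23392 = 21958 + 23392 = 45350$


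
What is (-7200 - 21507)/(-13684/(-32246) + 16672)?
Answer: -154280987/89603166 ≈ -1.7218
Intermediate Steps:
(-7200 - 21507)/(-13684/(-32246) + 16672) = -28707/(-13684*(-1/32246) + 16672) = -28707/(6842/16123 + 16672) = -28707/268809498/16123 = -28707*16123/268809498 = -154280987/89603166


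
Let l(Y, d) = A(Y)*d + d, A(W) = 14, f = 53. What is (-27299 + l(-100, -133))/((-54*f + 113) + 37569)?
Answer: -14647/17410 ≈ -0.84130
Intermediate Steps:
l(Y, d) = 15*d (l(Y, d) = 14*d + d = 15*d)
(-27299 + l(-100, -133))/((-54*f + 113) + 37569) = (-27299 + 15*(-133))/((-54*53 + 113) + 37569) = (-27299 - 1995)/((-2862 + 113) + 37569) = -29294/(-2749 + 37569) = -29294/34820 = -29294*1/34820 = -14647/17410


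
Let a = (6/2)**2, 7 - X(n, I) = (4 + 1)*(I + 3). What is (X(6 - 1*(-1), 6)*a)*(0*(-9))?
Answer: 0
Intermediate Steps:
X(n, I) = -8 - 5*I (X(n, I) = 7 - (4 + 1)*(I + 3) = 7 - 5*(3 + I) = 7 - (15 + 5*I) = 7 + (-15 - 5*I) = -8 - 5*I)
a = 9 (a = (6*(1/2))**2 = 3**2 = 9)
(X(6 - 1*(-1), 6)*a)*(0*(-9)) = ((-8 - 5*6)*9)*(0*(-9)) = ((-8 - 30)*9)*0 = -38*9*0 = -342*0 = 0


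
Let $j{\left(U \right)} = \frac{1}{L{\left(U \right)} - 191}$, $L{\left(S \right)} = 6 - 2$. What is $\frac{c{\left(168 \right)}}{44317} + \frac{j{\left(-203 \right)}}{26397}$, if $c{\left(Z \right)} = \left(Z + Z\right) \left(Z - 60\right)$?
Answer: $\frac{25589456645}{31251329109} \approx 0.81883$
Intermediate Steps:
$L{\left(S \right)} = 4$
$j{\left(U \right)} = - \frac{1}{187}$ ($j{\left(U \right)} = \frac{1}{4 - 191} = \frac{1}{-187} = - \frac{1}{187}$)
$c{\left(Z \right)} = 2 Z \left(-60 + Z\right)$
$\frac{c{\left(168 \right)}}{44317} + \frac{j{\left(-203 \right)}}{26397} = \frac{2 \cdot 168 \left(-60 + 168\right)}{44317} - \frac{1}{187 \cdot 26397} = 2 \cdot 168 \cdot 108 \cdot \frac{1}{44317} - \frac{1}{4936239} = 36288 \cdot \frac{1}{44317} - \frac{1}{4936239} = \frac{5184}{6331} - \frac{1}{4936239} = \frac{25589456645}{31251329109}$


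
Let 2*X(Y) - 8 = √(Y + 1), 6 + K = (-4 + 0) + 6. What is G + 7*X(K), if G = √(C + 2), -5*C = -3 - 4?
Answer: 28 + √85/5 + 7*I*√3/2 ≈ 29.844 + 6.0622*I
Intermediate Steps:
K = -4 (K = -6 + ((-4 + 0) + 6) = -6 + (-4 + 6) = -6 + 2 = -4)
C = 7/5 (C = -(-3 - 4)/5 = -⅕*(-7) = 7/5 ≈ 1.4000)
X(Y) = 4 + √(1 + Y)/2 (X(Y) = 4 + √(Y + 1)/2 = 4 + √(1 + Y)/2)
G = √85/5 (G = √(7/5 + 2) = √(17/5) = √85/5 ≈ 1.8439)
G + 7*X(K) = √85/5 + 7*(4 + √(1 - 4)/2) = √85/5 + 7*(4 + √(-3)/2) = √85/5 + 7*(4 + (I*√3)/2) = √85/5 + 7*(4 + I*√3/2) = √85/5 + (28 + 7*I*√3/2) = 28 + √85/5 + 7*I*√3/2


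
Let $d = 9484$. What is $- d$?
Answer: $-9484$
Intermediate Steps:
$- d = \left(-1\right) 9484 = -9484$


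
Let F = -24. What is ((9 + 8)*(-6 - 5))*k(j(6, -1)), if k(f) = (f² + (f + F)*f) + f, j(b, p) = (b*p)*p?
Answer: 12342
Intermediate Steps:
j(b, p) = b*p²
k(f) = f + f² + f*(-24 + f) (k(f) = (f² + (f - 24)*f) + f = (f² + (-24 + f)*f) + f = (f² + f*(-24 + f)) + f = f + f² + f*(-24 + f))
((9 + 8)*(-6 - 5))*k(j(6, -1)) = ((9 + 8)*(-6 - 5))*((6*(-1)²)*(-23 + 2*(6*(-1)²))) = (17*(-11))*((6*1)*(-23 + 2*(6*1))) = -1122*(-23 + 2*6) = -1122*(-23 + 12) = -1122*(-11) = -187*(-66) = 12342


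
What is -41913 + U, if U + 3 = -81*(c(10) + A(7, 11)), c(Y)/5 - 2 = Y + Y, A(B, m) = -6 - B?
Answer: -49773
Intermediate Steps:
c(Y) = 10 + 10*Y (c(Y) = 10 + 5*(Y + Y) = 10 + 5*(2*Y) = 10 + 10*Y)
U = -7860 (U = -3 - 81*((10 + 10*10) + (-6 - 1*7)) = -3 - 81*((10 + 100) + (-6 - 7)) = -3 - 81*(110 - 13) = -3 - 81*97 = -3 - 7857 = -7860)
-41913 + U = -41913 - 7860 = -49773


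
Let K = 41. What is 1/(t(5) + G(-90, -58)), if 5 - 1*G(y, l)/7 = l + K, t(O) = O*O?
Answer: 1/179 ≈ 0.0055866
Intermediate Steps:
t(O) = O**2
G(y, l) = -252 - 7*l (G(y, l) = 35 - 7*(l + 41) = 35 - 7*(41 + l) = 35 + (-287 - 7*l) = -252 - 7*l)
1/(t(5) + G(-90, -58)) = 1/(5**2 + (-252 - 7*(-58))) = 1/(25 + (-252 + 406)) = 1/(25 + 154) = 1/179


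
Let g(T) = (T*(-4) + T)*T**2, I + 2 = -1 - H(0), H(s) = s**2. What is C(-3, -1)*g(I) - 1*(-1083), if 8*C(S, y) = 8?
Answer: 1164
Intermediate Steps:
C(S, y) = 1 (C(S, y) = (1/8)*8 = 1)
I = -3 (I = -2 + (-1 - 1*0**2) = -2 + (-1 - 1*0) = -2 + (-1 + 0) = -2 - 1 = -3)
g(T) = -3*T**3 (g(T) = (-4*T + T)*T**2 = (-3*T)*T**2 = -3*T**3)
C(-3, -1)*g(I) - 1*(-1083) = 1*(-3*(-3)**3) - 1*(-1083) = 1*(-3*(-27)) + 1083 = 1*81 + 1083 = 81 + 1083 = 1164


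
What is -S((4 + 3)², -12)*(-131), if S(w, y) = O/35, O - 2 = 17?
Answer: 2489/35 ≈ 71.114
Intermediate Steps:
O = 19 (O = 2 + 17 = 19)
S(w, y) = 19/35
-S((4 + 3)², -12)*(-131) = -19*(-131)/35 = -1*(-2489/35) = 2489/35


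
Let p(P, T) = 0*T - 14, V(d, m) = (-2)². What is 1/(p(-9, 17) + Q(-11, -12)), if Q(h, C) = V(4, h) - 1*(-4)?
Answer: -⅙ ≈ -0.16667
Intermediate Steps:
V(d, m) = 4
Q(h, C) = 8 (Q(h, C) = 4 - 1*(-4) = 4 + 4 = 8)
p(P, T) = -14 (p(P, T) = 0 - 14 = -14)
1/(p(-9, 17) + Q(-11, -12)) = 1/(-14 + 8) = 1/(-6) = -⅙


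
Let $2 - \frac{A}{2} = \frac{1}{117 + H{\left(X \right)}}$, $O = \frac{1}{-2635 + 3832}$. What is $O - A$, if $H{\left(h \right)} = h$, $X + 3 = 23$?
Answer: $- \frac{653425}{163989} \approx -3.9846$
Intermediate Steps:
$X = 20$ ($X = -3 + 23 = 20$)
$O = \frac{1}{1197} \approx 0.00083542$
$A = \frac{546}{137}$ ($A = 4 - \frac{2}{117 + 20} = 4 - \frac{2}{137} = \frac{546}{137} \approx 3.9854$)
$O - A = \frac{1}{1197} - \frac{546}{137} = - \frac{653425}{163989}$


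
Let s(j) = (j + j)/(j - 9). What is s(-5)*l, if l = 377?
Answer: 1885/7 ≈ 269.29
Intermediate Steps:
s(j) = 2*j/(-9 + j) (s(j) = (2*j)/(-9 + j) = 2*j/(-9 + j))
s(-5)*l = (2*(-5)/(-9 - 5))*377 = (2*(-5)/(-14))*377 = (2*(-5)*(-1/14))*377 = (5/7)*377 = 1885/7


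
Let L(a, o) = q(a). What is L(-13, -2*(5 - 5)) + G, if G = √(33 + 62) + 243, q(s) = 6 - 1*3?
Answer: 246 + √95 ≈ 255.75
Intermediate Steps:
q(s) = 3 (q(s) = 6 - 3 = 3)
L(a, o) = 3
G = 243 + √95 (G = √95 + 243 = 243 + √95 ≈ 252.75)
L(-13, -2*(5 - 5)) + G = 3 + (243 + √95) = 246 + √95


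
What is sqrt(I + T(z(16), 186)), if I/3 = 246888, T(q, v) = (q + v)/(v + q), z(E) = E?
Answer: sqrt(740665) ≈ 860.62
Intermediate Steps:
T(q, v) = 1 (T(q, v) = (q + v)/(q + v) = 1)
I = 740664 (I = 3*246888 = 740664)
sqrt(I + T(z(16), 186)) = sqrt(740664 + 1) = sqrt(740665)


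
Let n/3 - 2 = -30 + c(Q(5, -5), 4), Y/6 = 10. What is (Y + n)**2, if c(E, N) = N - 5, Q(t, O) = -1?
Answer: 729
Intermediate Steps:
Y = 60 (Y = 6*10 = 60)
c(E, N) = -5 + N
n = -87 (n = 6 + 3*(-30 + (-5 + 4)) = 6 + 3*(-30 - 1) = 6 + 3*(-31) = 6 - 93 = -87)
(Y + n)**2 = (60 - 87)**2 = (-27)**2 = 729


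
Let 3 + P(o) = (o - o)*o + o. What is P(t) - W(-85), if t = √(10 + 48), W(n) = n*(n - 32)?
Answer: -9948 + √58 ≈ -9940.4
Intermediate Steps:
W(n) = n*(-32 + n)
t = √58 ≈ 7.6158
P(o) = -3 + o (P(o) = -3 + ((o - o)*o + o) = -3 + (0*o + o) = -3 + (0 + o) = -3 + o)
P(t) - W(-85) = (-3 + √58) - (-85)*(-32 - 85) = (-3 + √58) - (-85)*(-117) = (-3 + √58) - 1*9945 = (-3 + √58) - 9945 = -9948 + √58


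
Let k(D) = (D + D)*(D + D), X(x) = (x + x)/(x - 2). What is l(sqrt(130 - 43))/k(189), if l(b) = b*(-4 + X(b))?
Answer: 29/988281 - 79*sqrt(87)/5929686 ≈ -9.4923e-5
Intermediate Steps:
X(x) = 2*x/(-2 + x) (X(x) = (2*x)/(-2 + x) = 2*x/(-2 + x))
l(b) = b*(-4 + 2*b/(-2 + b))
k(D) = 4*D**2 (k(D) = (2*D)*(2*D) = 4*D**2)
l(sqrt(130 - 43))/k(189) = (2*sqrt(130 - 43)*(4 - sqrt(130 - 43))/(-2 + sqrt(130 - 43)))/((4*189**2)) = (2*sqrt(87)*(4 - sqrt(87))/(-2 + sqrt(87)))/((4*35721)) = (2*sqrt(87)*(4 - sqrt(87))/(-2 + sqrt(87)))/142884 = (2*sqrt(87)*(4 - sqrt(87))/(-2 + sqrt(87)))*(1/142884) = sqrt(87)*(4 - sqrt(87))/(71442*(-2 + sqrt(87)))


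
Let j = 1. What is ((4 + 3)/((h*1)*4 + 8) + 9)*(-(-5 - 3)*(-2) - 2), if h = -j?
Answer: -387/2 ≈ -193.50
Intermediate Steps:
h = -1 (h = -1*1 = -1)
((4 + 3)/((h*1)*4 + 8) + 9)*(-(-5 - 3)*(-2) - 2) = ((4 + 3)/(-1*1*4 + 8) + 9)*(-(-5 - 3)*(-2) - 2) = (7/(-1*4 + 8) + 9)*(-1*(-8)*(-2) - 2) = (7/(-4 + 8) + 9)*(8*(-2) - 2) = (7/4 + 9)*(-16 - 2) = (7*(¼) + 9)*(-18) = (7/4 + 9)*(-18) = (43/4)*(-18) = -387/2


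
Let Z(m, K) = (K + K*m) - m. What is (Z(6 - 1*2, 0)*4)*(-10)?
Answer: 160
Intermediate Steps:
Z(m, K) = K - m + K*m
(Z(6 - 1*2, 0)*4)*(-10) = ((0 - (6 - 1*2) + 0*(6 - 1*2))*4)*(-10) = ((0 - (6 - 2) + 0*(6 - 2))*4)*(-10) = ((0 - 1*4 + 0*4)*4)*(-10) = ((0 - 4 + 0)*4)*(-10) = -4*4*(-10) = -16*(-10) = 160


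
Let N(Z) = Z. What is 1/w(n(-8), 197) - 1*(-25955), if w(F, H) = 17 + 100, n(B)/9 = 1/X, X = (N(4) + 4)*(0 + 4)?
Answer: 3036736/117 ≈ 25955.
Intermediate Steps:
X = 32 (X = (4 + 4)*(0 + 4) = 8*4 = 32)
n(B) = 9/32
w(F, H) = 117
1/w(n(-8), 197) - 1*(-25955) = 1/117 - 1*(-25955) = 1/117 + 25955 = 3036736/117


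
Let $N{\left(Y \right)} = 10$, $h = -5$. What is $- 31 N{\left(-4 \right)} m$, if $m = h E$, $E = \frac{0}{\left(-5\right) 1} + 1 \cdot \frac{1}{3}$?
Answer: $\frac{1550}{3} \approx 516.67$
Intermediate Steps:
$E = \frac{1}{3}$ ($E = \frac{0}{-5} + 1 \cdot \frac{1}{3} = 0 \left(- \frac{1}{5}\right) + \frac{1}{3} = 0 + \frac{1}{3} = \frac{1}{3} \approx 0.33333$)
$m = - \frac{5}{3}$ ($m = \left(-5\right) \frac{1}{3} = - \frac{5}{3} \approx -1.6667$)
$- 31 N{\left(-4 \right)} m = \left(-31\right) 10 \left(- \frac{5}{3}\right) = \left(-310\right) \left(- \frac{5}{3}\right) = \frac{1550}{3}$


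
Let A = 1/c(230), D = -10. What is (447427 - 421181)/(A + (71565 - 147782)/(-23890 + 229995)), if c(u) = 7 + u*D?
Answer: -6201913593095/87485843 ≈ -70891.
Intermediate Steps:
c(u) = 7 - 10*u (c(u) = 7 + u*(-10) = 7 - 10*u)
A = -1/2293 (A = 1/(7 - 10*230) = 1/(7 - 2300) = 1/(-2293) = -1/2293 ≈ -0.00043611)
(447427 - 421181)/(A + (71565 - 147782)/(-23890 + 229995)) = (447427 - 421181)/(-1/2293 + (71565 - 147782)/(-23890 + 229995)) = 26246/(-1/2293 - 76217/206105) = 26246/(-174971686/472598765) = 26246*(-472598765/174971686) = -6201913593095/87485843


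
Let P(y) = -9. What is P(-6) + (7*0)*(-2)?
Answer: -9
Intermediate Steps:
P(-6) + (7*0)*(-2) = -9 + (7*0)*(-2) = -9 + 0*(-2) = -9 + 0 = -9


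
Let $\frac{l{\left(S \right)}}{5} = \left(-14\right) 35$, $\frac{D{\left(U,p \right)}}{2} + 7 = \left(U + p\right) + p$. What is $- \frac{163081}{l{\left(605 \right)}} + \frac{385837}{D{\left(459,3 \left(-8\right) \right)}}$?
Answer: $\frac{538535049}{989800} \approx 544.08$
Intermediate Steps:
$D{\left(U,p \right)} = -14 + 2 U + 4 p$ ($D{\left(U,p \right)} = -14 + 2 \left(\left(U + p\right) + p\right) = -14 + 2 \left(U + 2 p\right) = -14 + \left(2 U + 4 p\right) = -14 + 2 U + 4 p$)
$l{\left(S \right)} = -2450$ ($l{\left(S \right)} = 5 \left(\left(-14\right) 35\right) = 5 \left(-490\right) = -2450$)
$- \frac{163081}{l{\left(605 \right)}} + \frac{385837}{D{\left(459,3 \left(-8\right) \right)}} = - \frac{163081}{-2450} + \frac{385837}{-14 + 2 \cdot 459 + 4 \cdot 3 \left(-8\right)} = \left(-163081\right) \left(- \frac{1}{2450}\right) + \frac{385837}{-14 + 918 + 4 \left(-24\right)} = \frac{163081}{2450} + \frac{385837}{-14 + 918 - 96} = \frac{163081}{2450} + \frac{385837}{808} = \frac{538535049}{989800}$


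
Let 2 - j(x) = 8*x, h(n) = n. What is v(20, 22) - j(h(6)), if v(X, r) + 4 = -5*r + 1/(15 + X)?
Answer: -2379/35 ≈ -67.971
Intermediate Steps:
v(X, r) = -4 + 1/(15 + X) - 5*r (v(X, r) = -4 + (-5*r + 1/(15 + X)) = -4 + (1/(15 + X) - 5*r) = -4 + 1/(15 + X) - 5*r)
j(x) = 2 - 8*x
v(20, 22) - j(h(6)) = (-59 - 75*22 - 4*20 - 5*20*22)/(15 + 20) - (2 - 8*6) = (-59 - 1650 - 80 - 2200)/35 - (2 - 48) = (1/35)*(-3989) - 1*(-46) = -3989/35 + 46 = -2379/35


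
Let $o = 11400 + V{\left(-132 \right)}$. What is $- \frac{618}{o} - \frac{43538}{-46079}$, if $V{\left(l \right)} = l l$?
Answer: $\frac{18582765}{20123956} \approx 0.92342$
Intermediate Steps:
$V{\left(l \right)} = l^{2}$
$o = 28824$ ($o = 11400 + \left(-132\right)^{2} = 11400 + 17424 = 28824$)
$- \frac{618}{o} - \frac{43538}{-46079} = - \frac{618}{28824} - \frac{43538}{-46079} = \left(-618\right) \frac{1}{28824} - - \frac{3958}{4189} = - \frac{103}{4804} + \frac{3958}{4189} = \frac{18582765}{20123956}$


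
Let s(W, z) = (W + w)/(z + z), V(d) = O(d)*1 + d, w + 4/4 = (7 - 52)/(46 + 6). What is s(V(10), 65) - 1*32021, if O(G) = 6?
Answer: -43292245/1352 ≈ -32021.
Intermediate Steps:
w = -97/52 (w = -1 + (7 - 52)/(46 + 6) = -1 - 45/52 = -97/52 ≈ -1.8654)
V(d) = 6 + d (V(d) = 6*1 + d = 6 + d)
s(W, z) = (-97/52 + W)/(2*z) (s(W, z) = (W - 97/52)/(z + z) = (-97/52 + W)/((2*z)) = (-97/52 + W)*(1/(2*z)) = (-97/52 + W)/(2*z))
s(V(10), 65) - 1*32021 = (1/104)*(-97 + 52*(6 + 10))/65 - 1*32021 = (1/104)*(1/65)*(-97 + 52*16) - 32021 = (1/104)*(1/65)*(-97 + 832) - 32021 = (1/104)*(1/65)*735 - 32021 = 147/1352 - 32021 = -43292245/1352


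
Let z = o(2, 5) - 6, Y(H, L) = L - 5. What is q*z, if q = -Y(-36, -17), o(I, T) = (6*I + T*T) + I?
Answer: 726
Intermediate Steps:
Y(H, L) = -5 + L
o(I, T) = T**2 + 7*I (o(I, T) = (6*I + T**2) + I = (T**2 + 6*I) + I = T**2 + 7*I)
z = 33 (z = (5**2 + 7*2) - 6 = (25 + 14) - 6 = 39 - 6 = 33)
q = 22 (q = -(-5 - 17) = -1*(-22) = 22)
q*z = 22*33 = 726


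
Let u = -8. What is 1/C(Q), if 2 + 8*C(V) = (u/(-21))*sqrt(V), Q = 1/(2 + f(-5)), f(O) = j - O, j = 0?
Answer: -12348/3071 - 336*sqrt(7)/3071 ≈ -4.3103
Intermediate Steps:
f(O) = -O (f(O) = 0 - O = -O)
Q = 1/7 (Q = 1/(2 - 1*(-5)) = 1/(2 + 5) = 1/7 ≈ 0.14286)
C(V) = -1/4 + sqrt(V)/21 (C(V) = -1/4 + ((-8/(-21))*sqrt(V))/8 = -1/4 + ((-8*(-1/21))*sqrt(V))/8 = -1/4 + (8*sqrt(V)/21)/8 = -1/4 + sqrt(V)/21)
1/C(Q) = 1/(-1/4 + sqrt(1/7)/21) = 1/(-1/4 + (sqrt(7)/7)/21) = 1/(-1/4 + sqrt(7)/147)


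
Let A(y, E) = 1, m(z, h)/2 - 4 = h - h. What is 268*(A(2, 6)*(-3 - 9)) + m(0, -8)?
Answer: -3208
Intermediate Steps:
m(z, h) = 8 (m(z, h) = 8 + 2*(h - h) = 8 + 2*0 = 8 + 0 = 8)
268*(A(2, 6)*(-3 - 9)) + m(0, -8) = 268*(1*(-3 - 9)) + 8 = 268*(1*(-12)) + 8 = 268*(-12) + 8 = -3216 + 8 = -3208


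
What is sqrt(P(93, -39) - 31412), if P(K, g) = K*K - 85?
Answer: 8*I*sqrt(357) ≈ 151.16*I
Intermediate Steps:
P(K, g) = -85 + K**2 (P(K, g) = K**2 - 85 = -85 + K**2)
sqrt(P(93, -39) - 31412) = sqrt((-85 + 93**2) - 31412) = sqrt((-85 + 8649) - 31412) = sqrt(8564 - 31412) = sqrt(-22848) = 8*I*sqrt(357)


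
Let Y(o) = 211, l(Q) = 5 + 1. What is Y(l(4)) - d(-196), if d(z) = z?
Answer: 407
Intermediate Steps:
l(Q) = 6
Y(l(4)) - d(-196) = 211 - 1*(-196) = 211 + 196 = 407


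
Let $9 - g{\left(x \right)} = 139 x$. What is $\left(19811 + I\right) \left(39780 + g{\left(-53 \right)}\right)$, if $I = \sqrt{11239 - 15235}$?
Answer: $934207516 + 282936 i \sqrt{111} \approx 9.3421 \cdot 10^{8} + 2.9809 \cdot 10^{6} i$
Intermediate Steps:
$g{\left(x \right)} = 9 - 139 x$
$I = 6 i \sqrt{111}$ ($I = \sqrt{-3996} = 6 i \sqrt{111} \approx 63.214 i$)
$\left(19811 + I\right) \left(39780 + g{\left(-53 \right)}\right) = \left(19811 + 6 i \sqrt{111}\right) \left(39780 + \left(9 - -7367\right)\right) = \left(19811 + 6 i \sqrt{111}\right) \left(39780 + \left(9 + 7367\right)\right) = \left(19811 + 6 i \sqrt{111}\right) \left(39780 + 7376\right) = \left(19811 + 6 i \sqrt{111}\right) 47156 = 934207516 + 282936 i \sqrt{111}$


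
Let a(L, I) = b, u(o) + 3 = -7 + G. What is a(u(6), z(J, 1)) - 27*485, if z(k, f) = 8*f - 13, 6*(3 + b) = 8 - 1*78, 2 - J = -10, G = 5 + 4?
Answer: -39329/3 ≈ -13110.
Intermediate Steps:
G = 9
J = 12 (J = 2 - 1*(-10) = 2 + 10 = 12)
b = -44/3 (b = -3 + (8 - 1*78)/6 = -3 + (8 - 78)/6 = -3 + (⅙)*(-70) = -3 - 35/3 = -44/3 ≈ -14.667)
u(o) = -1 (u(o) = -3 + (-7 + 9) = -3 + 2 = -1)
z(k, f) = -13 + 8*f
a(L, I) = -44/3
a(u(6), z(J, 1)) - 27*485 = -44/3 - 27*485 = -44/3 - 1*13095 = -44/3 - 13095 = -39329/3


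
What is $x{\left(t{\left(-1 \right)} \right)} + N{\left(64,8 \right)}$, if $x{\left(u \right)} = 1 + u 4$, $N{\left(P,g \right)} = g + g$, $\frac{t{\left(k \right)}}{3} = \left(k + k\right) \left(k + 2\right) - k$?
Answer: $5$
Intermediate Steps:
$t{\left(k \right)} = - 3 k + 6 k \left(2 + k\right)$ ($t{\left(k \right)} = 3 \left(\left(k + k\right) \left(k + 2\right) - k\right) = 3 \left(2 k \left(2 + k\right) - k\right) = 3 \left(- k + 2 k \left(2 + k\right)\right) = - 3 k + 6 k \left(2 + k\right)$)
$N{\left(P,g \right)} = 2 g$
$x{\left(u \right)} = 1 + 4 u$
$x{\left(t{\left(-1 \right)} \right)} + N{\left(64,8 \right)} = \left(1 + 4 \cdot 3 \left(-1\right) \left(3 + 2 \left(-1\right)\right)\right) + 2 \cdot 8 = \left(1 + 4 \cdot 3 \left(-1\right) \left(3 - 2\right)\right) + 16 = \left(1 + 4 \cdot 3 \left(-1\right) 1\right) + 16 = \left(1 + 4 \left(-3\right)\right) + 16 = \left(1 - 12\right) + 16 = -11 + 16 = 5$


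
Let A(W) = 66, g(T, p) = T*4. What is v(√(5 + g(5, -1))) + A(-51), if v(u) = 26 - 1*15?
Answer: 77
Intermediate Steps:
g(T, p) = 4*T
v(u) = 11 (v(u) = 26 - 15 = 11)
v(√(5 + g(5, -1))) + A(-51) = 11 + 66 = 77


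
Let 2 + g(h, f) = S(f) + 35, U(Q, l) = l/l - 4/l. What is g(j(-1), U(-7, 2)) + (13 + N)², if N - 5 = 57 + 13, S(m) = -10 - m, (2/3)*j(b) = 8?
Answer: 7768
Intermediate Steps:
U(Q, l) = 1 - 4/l
j(b) = 12 (j(b) = (3/2)*8 = 12)
N = 75 (N = 5 + (57 + 13) = 5 + 70 = 75)
g(h, f) = 23 - f (g(h, f) = -2 + ((-10 - f) + 35) = -2 + (25 - f) = 23 - f)
g(j(-1), U(-7, 2)) + (13 + N)² = (23 - (-4 + 2)/2) + (13 + 75)² = (23 - (-2)/2) + 88² = (23 - 1*(-1)) + 7744 = (23 + 1) + 7744 = 24 + 7744 = 7768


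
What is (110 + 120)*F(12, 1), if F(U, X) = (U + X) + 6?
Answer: 4370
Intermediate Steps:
F(U, X) = 6 + U + X
(110 + 120)*F(12, 1) = (110 + 120)*(6 + 12 + 1) = 230*19 = 4370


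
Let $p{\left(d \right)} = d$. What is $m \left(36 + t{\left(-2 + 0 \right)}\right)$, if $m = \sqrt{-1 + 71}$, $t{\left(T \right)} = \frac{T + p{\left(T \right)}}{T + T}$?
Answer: $37 \sqrt{70} \approx 309.56$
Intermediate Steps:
$t{\left(T \right)} = 1$ ($t{\left(T \right)} = \frac{T + T}{T + T} = \frac{2 T}{2 T} = 2 T \frac{1}{2 T} = 1$)
$m = \sqrt{70} \approx 8.3666$
$m \left(36 + t{\left(-2 + 0 \right)}\right) = \sqrt{70} \left(36 + 1\right) = \sqrt{70} \cdot 37 = 37 \sqrt{70}$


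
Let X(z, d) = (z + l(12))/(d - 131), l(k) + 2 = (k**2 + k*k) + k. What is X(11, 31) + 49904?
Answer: 4990091/100 ≈ 49901.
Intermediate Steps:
l(k) = -2 + k + 2*k**2 (l(k) = -2 + ((k**2 + k*k) + k) = -2 + ((k**2 + k**2) + k) = -2 + (2*k**2 + k) = -2 + (k + 2*k**2) = -2 + k + 2*k**2)
X(z, d) = (298 + z)/(-131 + d) (X(z, d) = (z + (-2 + 12 + 2*12**2))/(d - 131) = (z + (-2 + 12 + 2*144))/(-131 + d) = (z + (-2 + 12 + 288))/(-131 + d) = (z + 298)/(-131 + d) = (298 + z)/(-131 + d))
X(11, 31) + 49904 = (298 + 11)/(-131 + 31) + 49904 = 309/(-100) + 49904 = -1/100*309 + 49904 = -309/100 + 49904 = 4990091/100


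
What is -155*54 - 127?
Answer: -8497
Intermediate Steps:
-155*54 - 127 = -8370 - 127 = -8497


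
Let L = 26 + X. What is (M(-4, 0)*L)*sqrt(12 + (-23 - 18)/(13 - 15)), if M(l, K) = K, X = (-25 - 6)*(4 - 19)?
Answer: 0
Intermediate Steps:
X = 465 (X = -31*(-15) = 465)
L = 491 (L = 26 + 465 = 491)
(M(-4, 0)*L)*sqrt(12 + (-23 - 18)/(13 - 15)) = (0*491)*sqrt(12 + (-23 - 18)/(13 - 15)) = 0*sqrt(12 - 41/(-2)) = 0*sqrt(12 - 41*(-1/2)) = 0*sqrt(12 + 41/2) = 0*sqrt(65/2) = 0*(sqrt(130)/2) = 0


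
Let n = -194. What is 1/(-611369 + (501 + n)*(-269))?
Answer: -1/693952 ≈ -1.4410e-6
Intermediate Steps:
1/(-611369 + (501 + n)*(-269)) = 1/(-611369 + (501 - 194)*(-269)) = 1/(-611369 + 307*(-269)) = 1/(-611369 - 82583) = 1/(-693952) = -1/693952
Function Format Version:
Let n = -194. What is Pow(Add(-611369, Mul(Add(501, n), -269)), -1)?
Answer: Rational(-1, 693952) ≈ -1.4410e-6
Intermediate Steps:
Pow(Add(-611369, Mul(Add(501, n), -269)), -1) = Pow(Add(-611369, Mul(Add(501, -194), -269)), -1) = Pow(Add(-611369, Mul(307, -269)), -1) = Pow(Add(-611369, -82583), -1) = Pow(-693952, -1) = Rational(-1, 693952)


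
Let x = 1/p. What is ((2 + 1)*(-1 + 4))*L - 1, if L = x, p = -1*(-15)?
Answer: -⅖ ≈ -0.40000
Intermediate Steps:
p = 15
x = 1/15 ≈ 0.066667
L = 1/15 ≈ 0.066667
((2 + 1)*(-1 + 4))*L - 1 = ((2 + 1)*(-1 + 4))*(1/15) - 1 = (3*3)*(1/15) - 1 = 9*(1/15) - 1 = ⅗ - 1 = -⅖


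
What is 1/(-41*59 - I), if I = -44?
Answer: -1/2375 ≈ -0.00042105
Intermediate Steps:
1/(-41*59 - I) = 1/(-41*59 - 1*(-44)) = 1/(-2419 + 44) = 1/(-2375) = -1/2375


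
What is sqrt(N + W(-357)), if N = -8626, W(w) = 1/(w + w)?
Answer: I*sqrt(4397501010)/714 ≈ 92.876*I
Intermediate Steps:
W(w) = 1/(2*w)
sqrt(N + W(-357)) = sqrt(-8626 + (1/2)/(-357)) = sqrt(-8626 + (1/2)*(-1/357)) = sqrt(-8626 - 1/714) = sqrt(-6158965/714) = I*sqrt(4397501010)/714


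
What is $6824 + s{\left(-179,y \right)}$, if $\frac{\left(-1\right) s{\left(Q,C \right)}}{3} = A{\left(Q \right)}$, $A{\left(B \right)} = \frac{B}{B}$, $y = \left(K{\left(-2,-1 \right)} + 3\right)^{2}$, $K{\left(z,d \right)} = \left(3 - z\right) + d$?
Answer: $6821$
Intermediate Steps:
$K{\left(z,d \right)} = 3 + d - z$
$y = 49$ ($y = \left(\left(3 - 1 - -2\right) + 3\right)^{2} = \left(\left(3 - 1 + 2\right) + 3\right)^{2} = \left(4 + 3\right)^{2} = 7^{2} = 49$)
$A{\left(B \right)} = 1$
$s{\left(Q,C \right)} = -3$ ($s{\left(Q,C \right)} = \left(-3\right) 1 = -3$)
$6824 + s{\left(-179,y \right)} = 6824 - 3 = 6821$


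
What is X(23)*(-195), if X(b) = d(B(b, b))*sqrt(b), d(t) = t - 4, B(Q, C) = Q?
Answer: -3705*sqrt(23) ≈ -17769.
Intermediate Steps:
d(t) = -4 + t
X(b) = sqrt(b)*(-4 + b) (X(b) = (-4 + b)*sqrt(b) = sqrt(b)*(-4 + b))
X(23)*(-195) = (sqrt(23)*(-4 + 23))*(-195) = (sqrt(23)*19)*(-195) = (19*sqrt(23))*(-195) = -3705*sqrt(23)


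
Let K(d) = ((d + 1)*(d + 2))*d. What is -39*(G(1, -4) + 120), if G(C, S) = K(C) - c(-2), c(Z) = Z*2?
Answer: -5070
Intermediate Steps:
c(Z) = 2*Z
K(d) = d*(1 + d)*(2 + d) (K(d) = ((1 + d)*(2 + d))*d = d*(1 + d)*(2 + d))
G(C, S) = 4 + C*(2 + C**2 + 3*C) (G(C, S) = C*(2 + C**2 + 3*C) - 2*(-2) = C*(2 + C**2 + 3*C) - 1*(-4) = C*(2 + C**2 + 3*C) + 4 = 4 + C*(2 + C**2 + 3*C))
-39*(G(1, -4) + 120) = -39*((4 + 1*(2 + 1**2 + 3*1)) + 120) = -39*((4 + 1*(2 + 1 + 3)) + 120) = -39*((4 + 1*6) + 120) = -39*((4 + 6) + 120) = -39*(10 + 120) = -39*130 = -5070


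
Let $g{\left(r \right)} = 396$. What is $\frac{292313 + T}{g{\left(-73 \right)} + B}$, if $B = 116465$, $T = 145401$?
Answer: $\frac{437714}{116861} \approx 3.7456$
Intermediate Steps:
$\frac{292313 + T}{g{\left(-73 \right)} + B} = \frac{292313 + 145401}{396 + 116465} = \frac{437714}{116861}$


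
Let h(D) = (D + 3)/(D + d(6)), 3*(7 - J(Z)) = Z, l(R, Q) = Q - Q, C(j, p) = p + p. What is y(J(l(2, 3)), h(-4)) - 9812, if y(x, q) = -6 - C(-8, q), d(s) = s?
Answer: -9817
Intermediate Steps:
C(j, p) = 2*p
l(R, Q) = 0
J(Z) = 7 - Z/3
h(D) = (3 + D)/(6 + D) (h(D) = (D + 3)/(D + 6) = (3 + D)/(6 + D))
y(x, q) = -6 - 2*q
y(J(l(2, 3)), h(-4)) - 9812 = (-6 - 2*(3 - 4)/(6 - 4)) - 9812 = (-6 - 2*(-1)/2) - 9812 = (-6 - (-1)) - 9812 = (-6 - 2*(-½)) - 9812 = (-6 + 1) - 9812 = -5 - 9812 = -9817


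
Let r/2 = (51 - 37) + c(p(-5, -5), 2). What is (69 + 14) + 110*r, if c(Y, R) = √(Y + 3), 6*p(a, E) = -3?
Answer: 3163 + 110*√10 ≈ 3510.9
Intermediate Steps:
p(a, E) = -½ (p(a, E) = (⅙)*(-3) = -½)
c(Y, R) = √(3 + Y)
r = 28 + √10 (r = 2*((51 - 37) + √(3 - ½)) = 2*(14 + √(5/2)) = 2*(14 + √10/2) = 28 + √10 ≈ 31.162)
(69 + 14) + 110*r = (69 + 14) + 110*(28 + √10) = 83 + (3080 + 110*√10) = 3163 + 110*√10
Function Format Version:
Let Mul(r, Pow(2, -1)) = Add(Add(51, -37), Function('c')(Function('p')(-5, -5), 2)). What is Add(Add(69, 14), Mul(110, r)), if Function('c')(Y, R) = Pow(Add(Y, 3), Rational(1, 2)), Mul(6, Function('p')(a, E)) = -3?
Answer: Add(3163, Mul(110, Pow(10, Rational(1, 2)))) ≈ 3510.9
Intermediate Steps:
Function('p')(a, E) = Rational(-1, 2) (Function('p')(a, E) = Mul(Rational(1, 6), -3) = Rational(-1, 2))
Function('c')(Y, R) = Pow(Add(3, Y), Rational(1, 2))
r = Add(28, Pow(10, Rational(1, 2))) (r = Mul(2, Add(Add(51, -37), Pow(Add(3, Rational(-1, 2)), Rational(1, 2)))) = Mul(2, Add(14, Pow(Rational(5, 2), Rational(1, 2)))) = Mul(2, Add(14, Mul(Rational(1, 2), Pow(10, Rational(1, 2))))) = Add(28, Pow(10, Rational(1, 2))) ≈ 31.162)
Add(Add(69, 14), Mul(110, r)) = Add(Add(69, 14), Mul(110, Add(28, Pow(10, Rational(1, 2))))) = Add(83, Add(3080, Mul(110, Pow(10, Rational(1, 2))))) = Add(3163, Mul(110, Pow(10, Rational(1, 2))))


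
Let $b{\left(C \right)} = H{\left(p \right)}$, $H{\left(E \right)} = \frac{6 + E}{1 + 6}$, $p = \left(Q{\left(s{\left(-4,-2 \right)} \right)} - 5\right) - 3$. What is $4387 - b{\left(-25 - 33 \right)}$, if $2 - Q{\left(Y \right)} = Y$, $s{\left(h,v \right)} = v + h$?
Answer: $\frac{30703}{7} \approx 4386.1$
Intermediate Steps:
$s{\left(h,v \right)} = h + v$
$Q{\left(Y \right)} = 2 - Y$
$p = 0$ ($p = \left(\left(2 - \left(-4 - 2\right)\right) - 5\right) - 3 = \left(\left(2 - -6\right) - 5\right) - 3 = \left(\left(2 + 6\right) - 5\right) - 3 = \left(8 - 5\right) - 3 = 3 - 3 = 0$)
$H{\left(E \right)} = \frac{6}{7} + \frac{E}{7}$ ($H{\left(E \right)} = \frac{6 + E}{7} = \left(6 + E\right) \frac{1}{7} = \frac{6}{7} + \frac{E}{7}$)
$b{\left(C \right)} = \frac{6}{7}$ ($b{\left(C \right)} = \frac{6}{7} + \frac{1}{7} \cdot 0 = \frac{6}{7} + 0 = \frac{6}{7}$)
$4387 - b{\left(-25 - 33 \right)} = 4387 - \frac{6}{7} = \frac{30703}{7}$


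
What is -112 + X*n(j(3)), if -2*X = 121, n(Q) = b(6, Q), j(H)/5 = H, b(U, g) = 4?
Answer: -354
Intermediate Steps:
j(H) = 5*H
n(Q) = 4
X = -121/2 (X = -1/2*121 = -121/2 ≈ -60.500)
-112 + X*n(j(3)) = -112 - 121/2*4 = -112 - 242 = -354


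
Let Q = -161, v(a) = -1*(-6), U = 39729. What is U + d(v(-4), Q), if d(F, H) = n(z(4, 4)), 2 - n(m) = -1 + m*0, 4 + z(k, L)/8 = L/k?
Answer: 39732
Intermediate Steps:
z(k, L) = -32 + 8*L/k (z(k, L) = -32 + 8*(L/k) = -32 + 8*L/k)
n(m) = 3 (n(m) = 2 - (-1 + m*0) = 2 - (-1 + 0) = 2 - 1*(-1) = 2 + 1 = 3)
v(a) = 6
d(F, H) = 3
U + d(v(-4), Q) = 39729 + 3 = 39732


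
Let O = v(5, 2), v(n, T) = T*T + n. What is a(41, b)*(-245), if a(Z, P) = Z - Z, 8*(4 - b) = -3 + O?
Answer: 0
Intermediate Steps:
v(n, T) = n + T² (v(n, T) = T² + n = n + T²)
O = 9 (O = 5 + 2² = 5 + 4 = 9)
b = 13/4 (b = 4 - (-3 + 9)/8 = 4 - ⅛*6 = 4 - ¾ = 13/4 ≈ 3.2500)
a(Z, P) = 0
a(41, b)*(-245) = 0*(-245) = 0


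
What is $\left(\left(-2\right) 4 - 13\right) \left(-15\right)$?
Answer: $315$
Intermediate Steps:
$\left(\left(-2\right) 4 - 13\right) \left(-15\right) = \left(-8 - 13\right) \left(-15\right) = \left(-21\right) \left(-15\right) = 315$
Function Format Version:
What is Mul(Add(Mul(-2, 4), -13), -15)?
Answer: 315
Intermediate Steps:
Mul(Add(Mul(-2, 4), -13), -15) = Mul(Add(-8, -13), -15) = Mul(-21, -15) = 315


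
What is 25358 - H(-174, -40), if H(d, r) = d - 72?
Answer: 25604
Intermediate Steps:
H(d, r) = -72 + d
25358 - H(-174, -40) = 25358 - (-72 - 174) = 25358 - 1*(-246) = 25358 + 246 = 25604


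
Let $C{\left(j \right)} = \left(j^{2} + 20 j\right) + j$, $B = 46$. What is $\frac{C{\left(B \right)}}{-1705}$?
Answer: $- \frac{3082}{1705} \approx -1.8076$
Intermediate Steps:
$C{\left(j \right)} = j^{2} + 21 j$
$\frac{C{\left(B \right)}}{-1705} = \frac{46 \left(21 + 46\right)}{-1705} = 46 \cdot 67 \left(- \frac{1}{1705}\right) = 3082 \left(- \frac{1}{1705}\right) = - \frac{3082}{1705}$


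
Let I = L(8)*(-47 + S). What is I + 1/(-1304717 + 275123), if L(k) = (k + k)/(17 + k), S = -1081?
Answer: -18582112537/25739850 ≈ -721.92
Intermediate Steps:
L(k) = 2*k/(17 + k) (L(k) = (2*k)/(17 + k) = 2*k/(17 + k))
I = -18048/25 (I = (2*8/(17 + 8))*(-47 - 1081) = (2*8/25)*(-1128) = (2*8*(1/25))*(-1128) = (16/25)*(-1128) = -18048/25 ≈ -721.92)
I + 1/(-1304717 + 275123) = -18048/25 + 1/(-1304717 + 275123) = -18048/25 + 1/(-1029594) = -18048/25 - 1/1029594 = -18582112537/25739850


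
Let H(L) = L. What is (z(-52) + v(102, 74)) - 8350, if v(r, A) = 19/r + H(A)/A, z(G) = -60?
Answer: -857699/102 ≈ -8408.8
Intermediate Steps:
v(r, A) = 1 + 19/r (v(r, A) = 19/r + A/A = 19/r + 1 = 1 + 19/r)
(z(-52) + v(102, 74)) - 8350 = (-60 + (19 + 102)/102) - 8350 = (-60 + (1/102)*121) - 8350 = (-60 + 121/102) - 8350 = -5999/102 - 8350 = -857699/102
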